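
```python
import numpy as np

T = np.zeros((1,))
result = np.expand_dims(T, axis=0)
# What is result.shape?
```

(1, 1)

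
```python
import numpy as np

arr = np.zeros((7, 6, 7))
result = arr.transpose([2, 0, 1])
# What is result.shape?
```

(7, 7, 6)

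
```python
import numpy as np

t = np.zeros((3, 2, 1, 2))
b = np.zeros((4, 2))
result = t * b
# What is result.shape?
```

(3, 2, 4, 2)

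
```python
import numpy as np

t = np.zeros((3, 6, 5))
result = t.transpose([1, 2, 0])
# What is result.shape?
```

(6, 5, 3)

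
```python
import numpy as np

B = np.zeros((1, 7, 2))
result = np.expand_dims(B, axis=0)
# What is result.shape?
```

(1, 1, 7, 2)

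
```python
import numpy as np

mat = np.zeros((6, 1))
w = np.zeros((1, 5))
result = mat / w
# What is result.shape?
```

(6, 5)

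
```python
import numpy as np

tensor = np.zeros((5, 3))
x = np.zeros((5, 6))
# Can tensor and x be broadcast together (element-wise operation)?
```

No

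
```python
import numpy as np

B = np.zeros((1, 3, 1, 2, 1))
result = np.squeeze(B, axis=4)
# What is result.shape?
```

(1, 3, 1, 2)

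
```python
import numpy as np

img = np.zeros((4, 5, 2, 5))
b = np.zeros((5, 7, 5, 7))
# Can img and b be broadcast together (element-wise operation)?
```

No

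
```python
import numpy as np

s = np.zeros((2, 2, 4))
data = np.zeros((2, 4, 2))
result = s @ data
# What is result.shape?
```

(2, 2, 2)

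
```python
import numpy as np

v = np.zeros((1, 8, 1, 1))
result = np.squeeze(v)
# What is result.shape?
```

(8,)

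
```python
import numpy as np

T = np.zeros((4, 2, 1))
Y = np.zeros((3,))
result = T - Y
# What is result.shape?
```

(4, 2, 3)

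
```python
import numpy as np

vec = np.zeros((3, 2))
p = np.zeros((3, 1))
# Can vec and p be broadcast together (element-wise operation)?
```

Yes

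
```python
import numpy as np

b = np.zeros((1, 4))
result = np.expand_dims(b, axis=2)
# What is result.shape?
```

(1, 4, 1)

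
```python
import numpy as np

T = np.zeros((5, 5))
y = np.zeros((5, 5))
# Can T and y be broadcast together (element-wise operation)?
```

Yes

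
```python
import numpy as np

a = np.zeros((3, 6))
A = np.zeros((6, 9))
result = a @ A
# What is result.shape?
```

(3, 9)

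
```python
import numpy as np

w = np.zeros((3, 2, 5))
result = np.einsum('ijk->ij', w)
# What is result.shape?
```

(3, 2)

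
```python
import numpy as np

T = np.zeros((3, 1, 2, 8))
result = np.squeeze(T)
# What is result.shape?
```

(3, 2, 8)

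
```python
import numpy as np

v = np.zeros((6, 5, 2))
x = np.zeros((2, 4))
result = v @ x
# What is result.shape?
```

(6, 5, 4)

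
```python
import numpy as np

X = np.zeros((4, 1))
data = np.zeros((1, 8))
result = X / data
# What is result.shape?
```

(4, 8)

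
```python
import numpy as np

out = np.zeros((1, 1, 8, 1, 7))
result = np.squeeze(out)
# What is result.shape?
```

(8, 7)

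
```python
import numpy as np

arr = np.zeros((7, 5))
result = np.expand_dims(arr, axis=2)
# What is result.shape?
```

(7, 5, 1)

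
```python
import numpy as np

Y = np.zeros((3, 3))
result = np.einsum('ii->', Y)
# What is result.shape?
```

()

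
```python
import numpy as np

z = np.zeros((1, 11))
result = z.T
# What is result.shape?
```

(11, 1)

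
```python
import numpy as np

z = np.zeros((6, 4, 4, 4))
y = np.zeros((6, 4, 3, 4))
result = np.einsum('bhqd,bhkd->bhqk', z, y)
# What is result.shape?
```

(6, 4, 4, 3)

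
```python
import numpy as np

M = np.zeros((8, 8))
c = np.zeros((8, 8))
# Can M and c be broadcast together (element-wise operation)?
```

Yes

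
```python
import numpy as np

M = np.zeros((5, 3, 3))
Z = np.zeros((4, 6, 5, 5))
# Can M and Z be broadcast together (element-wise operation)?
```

No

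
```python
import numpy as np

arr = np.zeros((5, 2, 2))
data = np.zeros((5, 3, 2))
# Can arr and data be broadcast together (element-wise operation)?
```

No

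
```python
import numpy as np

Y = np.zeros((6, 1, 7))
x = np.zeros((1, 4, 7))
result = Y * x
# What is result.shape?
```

(6, 4, 7)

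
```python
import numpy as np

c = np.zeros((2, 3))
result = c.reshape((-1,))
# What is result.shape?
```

(6,)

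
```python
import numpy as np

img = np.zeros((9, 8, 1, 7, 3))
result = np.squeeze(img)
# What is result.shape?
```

(9, 8, 7, 3)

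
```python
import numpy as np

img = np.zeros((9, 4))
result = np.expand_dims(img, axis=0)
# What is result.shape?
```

(1, 9, 4)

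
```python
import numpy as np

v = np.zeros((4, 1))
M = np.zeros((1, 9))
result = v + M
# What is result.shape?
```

(4, 9)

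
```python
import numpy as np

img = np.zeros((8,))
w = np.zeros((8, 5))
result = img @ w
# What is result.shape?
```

(5,)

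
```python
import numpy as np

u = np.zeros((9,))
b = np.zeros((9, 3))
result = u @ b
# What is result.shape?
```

(3,)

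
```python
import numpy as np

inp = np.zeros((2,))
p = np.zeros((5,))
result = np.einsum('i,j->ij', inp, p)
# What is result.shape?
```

(2, 5)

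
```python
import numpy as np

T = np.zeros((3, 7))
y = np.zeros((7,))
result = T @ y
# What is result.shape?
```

(3,)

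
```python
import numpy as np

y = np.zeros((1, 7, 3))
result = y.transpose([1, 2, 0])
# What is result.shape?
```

(7, 3, 1)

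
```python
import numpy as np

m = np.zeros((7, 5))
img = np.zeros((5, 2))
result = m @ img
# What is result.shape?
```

(7, 2)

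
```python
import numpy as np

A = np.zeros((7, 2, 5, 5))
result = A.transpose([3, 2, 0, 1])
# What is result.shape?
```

(5, 5, 7, 2)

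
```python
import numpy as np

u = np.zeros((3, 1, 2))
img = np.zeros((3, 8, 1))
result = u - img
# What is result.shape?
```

(3, 8, 2)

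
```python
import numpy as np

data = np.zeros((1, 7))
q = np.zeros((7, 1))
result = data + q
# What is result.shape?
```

(7, 7)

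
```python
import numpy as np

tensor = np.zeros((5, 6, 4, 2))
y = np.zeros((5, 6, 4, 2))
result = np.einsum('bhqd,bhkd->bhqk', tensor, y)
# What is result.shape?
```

(5, 6, 4, 4)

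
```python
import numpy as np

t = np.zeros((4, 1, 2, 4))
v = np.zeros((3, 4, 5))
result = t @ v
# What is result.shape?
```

(4, 3, 2, 5)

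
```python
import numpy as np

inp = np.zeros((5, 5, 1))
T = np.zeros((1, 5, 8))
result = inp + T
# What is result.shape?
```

(5, 5, 8)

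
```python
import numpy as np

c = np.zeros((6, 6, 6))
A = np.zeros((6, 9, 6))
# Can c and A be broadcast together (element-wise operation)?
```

No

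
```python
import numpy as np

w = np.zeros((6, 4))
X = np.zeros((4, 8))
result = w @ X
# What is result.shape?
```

(6, 8)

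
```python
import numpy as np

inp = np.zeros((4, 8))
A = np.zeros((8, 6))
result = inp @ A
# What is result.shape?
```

(4, 6)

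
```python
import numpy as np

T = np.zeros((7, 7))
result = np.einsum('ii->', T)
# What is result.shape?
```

()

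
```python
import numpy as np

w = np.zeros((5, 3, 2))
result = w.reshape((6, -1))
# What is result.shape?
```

(6, 5)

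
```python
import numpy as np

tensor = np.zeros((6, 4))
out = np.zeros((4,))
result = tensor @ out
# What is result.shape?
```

(6,)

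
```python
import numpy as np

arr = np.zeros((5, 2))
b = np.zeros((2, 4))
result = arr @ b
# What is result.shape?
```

(5, 4)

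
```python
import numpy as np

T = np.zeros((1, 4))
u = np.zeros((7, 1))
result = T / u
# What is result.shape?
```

(7, 4)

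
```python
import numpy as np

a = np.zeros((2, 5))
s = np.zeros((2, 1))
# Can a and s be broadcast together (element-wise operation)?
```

Yes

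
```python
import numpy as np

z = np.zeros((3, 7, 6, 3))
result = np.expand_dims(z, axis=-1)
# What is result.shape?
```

(3, 7, 6, 3, 1)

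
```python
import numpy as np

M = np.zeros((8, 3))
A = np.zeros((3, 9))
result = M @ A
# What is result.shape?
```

(8, 9)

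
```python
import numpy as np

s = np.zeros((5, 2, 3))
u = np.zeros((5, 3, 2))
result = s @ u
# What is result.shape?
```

(5, 2, 2)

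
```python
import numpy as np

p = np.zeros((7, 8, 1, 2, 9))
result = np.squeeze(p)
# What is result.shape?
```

(7, 8, 2, 9)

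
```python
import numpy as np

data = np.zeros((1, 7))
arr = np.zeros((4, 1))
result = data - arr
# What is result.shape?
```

(4, 7)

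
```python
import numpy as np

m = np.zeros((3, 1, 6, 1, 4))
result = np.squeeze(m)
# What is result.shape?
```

(3, 6, 4)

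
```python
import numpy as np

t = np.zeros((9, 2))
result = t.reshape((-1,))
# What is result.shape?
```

(18,)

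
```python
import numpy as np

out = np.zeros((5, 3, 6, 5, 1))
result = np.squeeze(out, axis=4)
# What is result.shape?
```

(5, 3, 6, 5)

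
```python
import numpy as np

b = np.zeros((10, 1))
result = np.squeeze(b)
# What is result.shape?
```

(10,)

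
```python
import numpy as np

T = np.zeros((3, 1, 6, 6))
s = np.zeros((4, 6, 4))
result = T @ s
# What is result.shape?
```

(3, 4, 6, 4)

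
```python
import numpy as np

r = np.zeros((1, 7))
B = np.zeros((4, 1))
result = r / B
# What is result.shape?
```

(4, 7)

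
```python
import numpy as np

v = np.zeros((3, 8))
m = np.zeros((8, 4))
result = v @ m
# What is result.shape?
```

(3, 4)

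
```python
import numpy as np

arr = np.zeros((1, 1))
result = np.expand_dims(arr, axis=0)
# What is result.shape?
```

(1, 1, 1)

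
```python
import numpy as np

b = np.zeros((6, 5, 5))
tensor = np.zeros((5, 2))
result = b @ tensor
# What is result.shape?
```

(6, 5, 2)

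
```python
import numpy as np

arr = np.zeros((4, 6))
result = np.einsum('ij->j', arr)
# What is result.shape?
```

(6,)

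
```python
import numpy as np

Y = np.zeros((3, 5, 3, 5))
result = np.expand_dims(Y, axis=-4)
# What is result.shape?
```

(3, 1, 5, 3, 5)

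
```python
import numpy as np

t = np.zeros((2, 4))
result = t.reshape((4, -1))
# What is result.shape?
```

(4, 2)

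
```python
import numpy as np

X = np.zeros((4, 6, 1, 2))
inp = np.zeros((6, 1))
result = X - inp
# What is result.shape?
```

(4, 6, 6, 2)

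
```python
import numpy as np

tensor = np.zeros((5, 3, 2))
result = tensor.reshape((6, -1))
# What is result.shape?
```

(6, 5)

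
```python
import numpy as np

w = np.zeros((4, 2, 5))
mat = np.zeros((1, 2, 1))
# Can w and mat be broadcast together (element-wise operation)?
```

Yes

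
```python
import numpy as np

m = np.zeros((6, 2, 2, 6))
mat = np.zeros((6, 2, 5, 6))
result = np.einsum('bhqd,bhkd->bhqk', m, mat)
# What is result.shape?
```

(6, 2, 2, 5)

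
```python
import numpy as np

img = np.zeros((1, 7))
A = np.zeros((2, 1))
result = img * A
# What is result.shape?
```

(2, 7)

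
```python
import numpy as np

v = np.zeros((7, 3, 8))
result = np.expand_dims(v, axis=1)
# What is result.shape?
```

(7, 1, 3, 8)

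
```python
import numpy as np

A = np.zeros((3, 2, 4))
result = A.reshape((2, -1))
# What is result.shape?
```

(2, 12)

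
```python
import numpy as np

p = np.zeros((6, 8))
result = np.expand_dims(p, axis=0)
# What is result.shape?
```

(1, 6, 8)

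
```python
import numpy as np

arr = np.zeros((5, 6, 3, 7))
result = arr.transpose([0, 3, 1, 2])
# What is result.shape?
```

(5, 7, 6, 3)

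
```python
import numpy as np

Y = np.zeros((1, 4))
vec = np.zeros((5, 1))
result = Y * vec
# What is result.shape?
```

(5, 4)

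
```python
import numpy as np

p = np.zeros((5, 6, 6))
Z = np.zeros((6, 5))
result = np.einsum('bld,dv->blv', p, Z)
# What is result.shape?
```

(5, 6, 5)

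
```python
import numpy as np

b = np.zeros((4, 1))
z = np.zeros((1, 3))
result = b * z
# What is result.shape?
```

(4, 3)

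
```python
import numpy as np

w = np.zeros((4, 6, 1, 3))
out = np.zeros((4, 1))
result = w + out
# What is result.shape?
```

(4, 6, 4, 3)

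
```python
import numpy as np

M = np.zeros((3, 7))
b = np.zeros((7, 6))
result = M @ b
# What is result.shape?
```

(3, 6)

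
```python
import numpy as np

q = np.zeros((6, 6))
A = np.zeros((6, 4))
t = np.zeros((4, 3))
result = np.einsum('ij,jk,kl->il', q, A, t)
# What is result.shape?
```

(6, 3)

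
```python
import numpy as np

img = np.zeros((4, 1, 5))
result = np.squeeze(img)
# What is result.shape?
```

(4, 5)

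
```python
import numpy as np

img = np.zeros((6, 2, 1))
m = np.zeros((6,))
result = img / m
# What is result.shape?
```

(6, 2, 6)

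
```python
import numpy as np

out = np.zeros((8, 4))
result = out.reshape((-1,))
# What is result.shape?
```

(32,)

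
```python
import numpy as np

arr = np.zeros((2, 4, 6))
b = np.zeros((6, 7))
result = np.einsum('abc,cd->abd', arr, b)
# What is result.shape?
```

(2, 4, 7)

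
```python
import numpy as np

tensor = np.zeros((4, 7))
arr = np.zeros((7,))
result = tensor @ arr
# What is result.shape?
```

(4,)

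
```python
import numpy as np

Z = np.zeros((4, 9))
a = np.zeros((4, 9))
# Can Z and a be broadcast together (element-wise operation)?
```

Yes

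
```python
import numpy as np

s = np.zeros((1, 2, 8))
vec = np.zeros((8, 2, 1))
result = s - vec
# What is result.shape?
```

(8, 2, 8)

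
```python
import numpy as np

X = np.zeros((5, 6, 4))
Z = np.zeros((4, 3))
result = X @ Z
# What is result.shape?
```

(5, 6, 3)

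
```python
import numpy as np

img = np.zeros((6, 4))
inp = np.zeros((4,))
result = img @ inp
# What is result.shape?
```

(6,)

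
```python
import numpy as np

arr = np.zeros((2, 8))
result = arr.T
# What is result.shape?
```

(8, 2)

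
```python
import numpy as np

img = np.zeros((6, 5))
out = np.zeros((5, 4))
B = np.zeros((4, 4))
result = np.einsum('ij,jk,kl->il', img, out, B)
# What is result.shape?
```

(6, 4)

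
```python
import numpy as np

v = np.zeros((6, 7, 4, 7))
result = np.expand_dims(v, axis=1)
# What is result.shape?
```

(6, 1, 7, 4, 7)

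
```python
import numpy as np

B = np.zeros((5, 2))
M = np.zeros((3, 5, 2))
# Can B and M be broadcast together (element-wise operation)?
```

Yes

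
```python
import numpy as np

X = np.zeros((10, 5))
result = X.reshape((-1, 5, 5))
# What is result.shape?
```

(2, 5, 5)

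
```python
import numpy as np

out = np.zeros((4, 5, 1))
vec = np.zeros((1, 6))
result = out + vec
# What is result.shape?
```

(4, 5, 6)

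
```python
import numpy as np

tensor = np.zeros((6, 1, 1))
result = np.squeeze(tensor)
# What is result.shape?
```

(6,)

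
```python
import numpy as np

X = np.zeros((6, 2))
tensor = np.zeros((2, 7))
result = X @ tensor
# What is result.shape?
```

(6, 7)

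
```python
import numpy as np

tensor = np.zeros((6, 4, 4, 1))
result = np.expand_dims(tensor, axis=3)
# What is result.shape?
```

(6, 4, 4, 1, 1)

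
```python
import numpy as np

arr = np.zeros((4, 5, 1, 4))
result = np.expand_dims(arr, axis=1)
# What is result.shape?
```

(4, 1, 5, 1, 4)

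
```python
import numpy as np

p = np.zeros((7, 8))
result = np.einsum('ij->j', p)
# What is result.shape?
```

(8,)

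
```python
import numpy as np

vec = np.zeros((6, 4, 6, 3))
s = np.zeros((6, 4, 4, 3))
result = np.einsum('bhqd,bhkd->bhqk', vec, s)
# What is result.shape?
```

(6, 4, 6, 4)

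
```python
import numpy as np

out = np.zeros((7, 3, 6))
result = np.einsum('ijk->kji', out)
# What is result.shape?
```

(6, 3, 7)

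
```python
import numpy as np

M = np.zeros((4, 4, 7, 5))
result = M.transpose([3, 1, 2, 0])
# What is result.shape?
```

(5, 4, 7, 4)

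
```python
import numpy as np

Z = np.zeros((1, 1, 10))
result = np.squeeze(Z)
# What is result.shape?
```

(10,)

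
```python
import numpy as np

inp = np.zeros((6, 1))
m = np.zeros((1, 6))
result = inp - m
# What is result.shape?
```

(6, 6)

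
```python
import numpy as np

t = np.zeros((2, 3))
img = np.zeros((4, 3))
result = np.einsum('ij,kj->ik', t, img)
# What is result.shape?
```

(2, 4)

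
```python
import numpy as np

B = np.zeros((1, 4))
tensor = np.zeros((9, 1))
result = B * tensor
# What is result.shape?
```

(9, 4)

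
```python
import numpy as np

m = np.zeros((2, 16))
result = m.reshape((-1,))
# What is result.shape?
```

(32,)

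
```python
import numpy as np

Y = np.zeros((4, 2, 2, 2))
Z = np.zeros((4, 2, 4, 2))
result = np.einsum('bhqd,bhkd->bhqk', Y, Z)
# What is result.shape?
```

(4, 2, 2, 4)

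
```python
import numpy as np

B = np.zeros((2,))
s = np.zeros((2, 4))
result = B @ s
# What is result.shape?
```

(4,)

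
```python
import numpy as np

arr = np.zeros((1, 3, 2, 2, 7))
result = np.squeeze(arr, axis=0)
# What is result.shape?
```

(3, 2, 2, 7)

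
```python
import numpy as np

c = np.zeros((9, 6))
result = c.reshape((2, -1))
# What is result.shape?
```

(2, 27)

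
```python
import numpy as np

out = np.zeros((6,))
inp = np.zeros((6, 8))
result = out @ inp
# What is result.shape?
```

(8,)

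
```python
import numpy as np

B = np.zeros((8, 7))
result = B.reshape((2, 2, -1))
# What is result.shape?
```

(2, 2, 14)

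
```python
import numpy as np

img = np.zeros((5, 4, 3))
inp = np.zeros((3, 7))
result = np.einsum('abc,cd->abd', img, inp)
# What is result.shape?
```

(5, 4, 7)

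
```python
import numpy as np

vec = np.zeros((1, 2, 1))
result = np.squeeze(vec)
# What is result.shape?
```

(2,)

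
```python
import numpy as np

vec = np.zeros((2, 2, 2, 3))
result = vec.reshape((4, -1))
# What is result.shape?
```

(4, 6)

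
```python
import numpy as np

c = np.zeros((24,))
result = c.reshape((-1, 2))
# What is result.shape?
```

(12, 2)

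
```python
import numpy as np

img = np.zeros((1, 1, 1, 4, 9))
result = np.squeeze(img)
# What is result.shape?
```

(4, 9)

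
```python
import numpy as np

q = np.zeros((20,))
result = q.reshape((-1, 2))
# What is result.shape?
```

(10, 2)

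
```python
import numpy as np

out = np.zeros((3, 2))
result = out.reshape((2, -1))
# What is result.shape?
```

(2, 3)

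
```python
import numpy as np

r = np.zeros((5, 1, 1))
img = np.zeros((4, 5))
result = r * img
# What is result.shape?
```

(5, 4, 5)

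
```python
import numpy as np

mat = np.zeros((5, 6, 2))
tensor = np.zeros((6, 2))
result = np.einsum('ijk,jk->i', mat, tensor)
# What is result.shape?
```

(5,)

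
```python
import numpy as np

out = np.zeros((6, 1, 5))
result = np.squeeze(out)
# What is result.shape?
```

(6, 5)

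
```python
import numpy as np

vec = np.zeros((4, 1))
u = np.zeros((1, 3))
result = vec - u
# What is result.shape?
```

(4, 3)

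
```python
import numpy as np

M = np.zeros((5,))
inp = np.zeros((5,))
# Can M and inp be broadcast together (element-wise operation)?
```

Yes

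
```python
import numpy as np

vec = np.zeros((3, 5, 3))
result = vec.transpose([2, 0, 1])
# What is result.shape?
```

(3, 3, 5)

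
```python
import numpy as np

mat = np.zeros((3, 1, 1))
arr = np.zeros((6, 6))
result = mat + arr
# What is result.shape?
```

(3, 6, 6)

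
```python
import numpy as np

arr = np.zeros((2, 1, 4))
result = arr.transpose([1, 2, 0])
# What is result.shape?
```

(1, 4, 2)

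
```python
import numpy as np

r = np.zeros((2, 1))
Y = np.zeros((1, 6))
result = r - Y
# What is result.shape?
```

(2, 6)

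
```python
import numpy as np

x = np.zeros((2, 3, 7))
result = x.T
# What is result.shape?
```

(7, 3, 2)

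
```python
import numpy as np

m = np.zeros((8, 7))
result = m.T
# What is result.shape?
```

(7, 8)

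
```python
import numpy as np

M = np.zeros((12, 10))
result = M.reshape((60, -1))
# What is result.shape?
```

(60, 2)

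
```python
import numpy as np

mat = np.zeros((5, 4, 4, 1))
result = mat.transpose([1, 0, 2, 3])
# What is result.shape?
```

(4, 5, 4, 1)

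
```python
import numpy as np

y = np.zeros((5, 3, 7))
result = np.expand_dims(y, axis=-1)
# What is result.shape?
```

(5, 3, 7, 1)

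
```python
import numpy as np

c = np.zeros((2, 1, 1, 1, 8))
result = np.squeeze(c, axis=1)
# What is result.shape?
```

(2, 1, 1, 8)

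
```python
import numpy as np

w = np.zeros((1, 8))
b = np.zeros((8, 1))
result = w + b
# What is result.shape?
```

(8, 8)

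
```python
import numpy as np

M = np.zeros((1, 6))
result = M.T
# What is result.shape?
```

(6, 1)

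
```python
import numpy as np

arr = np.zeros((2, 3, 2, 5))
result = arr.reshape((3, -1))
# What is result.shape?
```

(3, 20)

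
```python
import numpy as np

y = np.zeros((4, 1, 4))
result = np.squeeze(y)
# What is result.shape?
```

(4, 4)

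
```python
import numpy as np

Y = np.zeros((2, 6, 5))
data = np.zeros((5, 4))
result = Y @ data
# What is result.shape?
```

(2, 6, 4)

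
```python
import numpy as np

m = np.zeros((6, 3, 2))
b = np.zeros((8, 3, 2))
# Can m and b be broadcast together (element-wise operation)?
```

No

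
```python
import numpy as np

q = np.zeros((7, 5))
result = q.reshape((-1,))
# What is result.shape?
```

(35,)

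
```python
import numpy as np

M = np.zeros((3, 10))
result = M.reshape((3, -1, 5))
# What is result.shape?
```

(3, 2, 5)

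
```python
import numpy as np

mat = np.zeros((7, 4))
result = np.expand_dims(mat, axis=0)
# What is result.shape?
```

(1, 7, 4)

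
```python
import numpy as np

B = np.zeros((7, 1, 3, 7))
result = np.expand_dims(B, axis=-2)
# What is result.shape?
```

(7, 1, 3, 1, 7)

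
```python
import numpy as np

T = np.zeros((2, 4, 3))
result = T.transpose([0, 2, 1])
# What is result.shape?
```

(2, 3, 4)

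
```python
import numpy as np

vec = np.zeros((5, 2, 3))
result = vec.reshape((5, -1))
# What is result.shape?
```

(5, 6)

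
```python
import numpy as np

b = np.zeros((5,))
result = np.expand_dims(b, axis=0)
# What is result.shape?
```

(1, 5)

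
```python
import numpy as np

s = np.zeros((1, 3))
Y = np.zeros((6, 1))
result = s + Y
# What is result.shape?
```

(6, 3)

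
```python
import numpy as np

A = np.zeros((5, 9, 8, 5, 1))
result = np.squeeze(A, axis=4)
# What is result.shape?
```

(5, 9, 8, 5)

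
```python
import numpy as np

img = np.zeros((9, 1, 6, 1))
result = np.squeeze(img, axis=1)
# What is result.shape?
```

(9, 6, 1)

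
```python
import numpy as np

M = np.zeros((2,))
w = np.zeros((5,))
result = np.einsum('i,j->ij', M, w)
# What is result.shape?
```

(2, 5)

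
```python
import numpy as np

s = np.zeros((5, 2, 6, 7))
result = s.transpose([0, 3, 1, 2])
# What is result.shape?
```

(5, 7, 2, 6)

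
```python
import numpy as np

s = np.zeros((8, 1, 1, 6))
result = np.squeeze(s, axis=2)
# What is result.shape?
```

(8, 1, 6)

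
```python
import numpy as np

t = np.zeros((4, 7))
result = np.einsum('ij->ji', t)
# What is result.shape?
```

(7, 4)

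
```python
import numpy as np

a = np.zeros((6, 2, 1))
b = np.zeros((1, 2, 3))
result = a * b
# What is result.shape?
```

(6, 2, 3)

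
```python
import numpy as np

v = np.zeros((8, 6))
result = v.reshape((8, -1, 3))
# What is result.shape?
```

(8, 2, 3)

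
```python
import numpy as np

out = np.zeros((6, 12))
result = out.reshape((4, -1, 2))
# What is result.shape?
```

(4, 9, 2)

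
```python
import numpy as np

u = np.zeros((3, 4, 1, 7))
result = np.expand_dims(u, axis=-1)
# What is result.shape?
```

(3, 4, 1, 7, 1)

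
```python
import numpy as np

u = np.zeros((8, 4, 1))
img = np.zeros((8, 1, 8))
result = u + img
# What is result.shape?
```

(8, 4, 8)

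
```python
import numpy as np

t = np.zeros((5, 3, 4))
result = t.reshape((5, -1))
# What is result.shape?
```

(5, 12)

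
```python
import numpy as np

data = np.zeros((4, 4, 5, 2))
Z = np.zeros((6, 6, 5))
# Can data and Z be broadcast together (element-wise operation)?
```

No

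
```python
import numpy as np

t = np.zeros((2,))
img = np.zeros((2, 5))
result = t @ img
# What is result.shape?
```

(5,)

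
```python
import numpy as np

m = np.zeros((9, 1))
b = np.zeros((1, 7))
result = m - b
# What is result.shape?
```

(9, 7)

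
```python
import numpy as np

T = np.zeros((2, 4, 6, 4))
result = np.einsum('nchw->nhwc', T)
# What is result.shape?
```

(2, 6, 4, 4)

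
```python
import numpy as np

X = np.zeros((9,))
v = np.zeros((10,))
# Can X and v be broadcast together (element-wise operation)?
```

No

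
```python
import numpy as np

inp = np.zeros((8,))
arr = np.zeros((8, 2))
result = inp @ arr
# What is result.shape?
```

(2,)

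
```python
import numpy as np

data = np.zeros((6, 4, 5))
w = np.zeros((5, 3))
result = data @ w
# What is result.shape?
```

(6, 4, 3)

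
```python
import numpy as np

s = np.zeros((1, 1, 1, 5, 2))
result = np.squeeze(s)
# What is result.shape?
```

(5, 2)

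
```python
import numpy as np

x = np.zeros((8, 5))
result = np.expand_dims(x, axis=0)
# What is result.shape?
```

(1, 8, 5)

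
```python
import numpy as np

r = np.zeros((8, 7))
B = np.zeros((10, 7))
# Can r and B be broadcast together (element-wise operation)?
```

No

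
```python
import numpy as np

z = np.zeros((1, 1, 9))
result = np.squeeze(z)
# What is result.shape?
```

(9,)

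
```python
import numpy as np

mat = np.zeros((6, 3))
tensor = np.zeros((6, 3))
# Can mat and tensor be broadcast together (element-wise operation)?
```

Yes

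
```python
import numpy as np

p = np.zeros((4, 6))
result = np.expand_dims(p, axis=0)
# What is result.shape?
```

(1, 4, 6)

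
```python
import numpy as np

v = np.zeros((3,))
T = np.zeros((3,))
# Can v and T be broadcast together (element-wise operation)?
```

Yes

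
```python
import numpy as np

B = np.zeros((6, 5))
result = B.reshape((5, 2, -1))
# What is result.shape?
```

(5, 2, 3)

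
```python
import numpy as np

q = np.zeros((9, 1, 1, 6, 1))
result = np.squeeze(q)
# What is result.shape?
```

(9, 6)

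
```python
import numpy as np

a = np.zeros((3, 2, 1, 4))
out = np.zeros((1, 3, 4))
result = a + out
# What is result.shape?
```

(3, 2, 3, 4)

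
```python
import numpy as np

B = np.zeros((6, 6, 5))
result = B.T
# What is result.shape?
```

(5, 6, 6)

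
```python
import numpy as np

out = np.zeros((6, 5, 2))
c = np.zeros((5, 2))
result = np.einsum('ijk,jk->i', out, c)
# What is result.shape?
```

(6,)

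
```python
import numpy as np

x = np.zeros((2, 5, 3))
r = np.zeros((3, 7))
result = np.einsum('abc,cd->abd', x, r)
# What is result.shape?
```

(2, 5, 7)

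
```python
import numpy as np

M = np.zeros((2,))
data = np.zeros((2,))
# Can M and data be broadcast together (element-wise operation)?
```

Yes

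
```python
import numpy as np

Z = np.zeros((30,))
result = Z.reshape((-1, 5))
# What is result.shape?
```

(6, 5)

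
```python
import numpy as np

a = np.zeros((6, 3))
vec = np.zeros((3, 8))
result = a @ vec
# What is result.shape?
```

(6, 8)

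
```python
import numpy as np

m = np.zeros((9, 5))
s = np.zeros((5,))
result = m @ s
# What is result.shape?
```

(9,)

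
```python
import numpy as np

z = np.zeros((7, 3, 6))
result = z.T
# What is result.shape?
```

(6, 3, 7)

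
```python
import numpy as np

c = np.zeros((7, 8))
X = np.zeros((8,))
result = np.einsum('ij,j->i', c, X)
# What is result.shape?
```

(7,)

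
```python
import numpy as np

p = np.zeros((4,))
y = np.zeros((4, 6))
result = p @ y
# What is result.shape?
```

(6,)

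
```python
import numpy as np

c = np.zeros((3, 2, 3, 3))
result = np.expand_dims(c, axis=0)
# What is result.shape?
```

(1, 3, 2, 3, 3)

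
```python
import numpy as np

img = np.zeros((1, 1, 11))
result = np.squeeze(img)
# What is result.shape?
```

(11,)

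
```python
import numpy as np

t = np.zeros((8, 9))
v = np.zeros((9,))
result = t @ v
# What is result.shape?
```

(8,)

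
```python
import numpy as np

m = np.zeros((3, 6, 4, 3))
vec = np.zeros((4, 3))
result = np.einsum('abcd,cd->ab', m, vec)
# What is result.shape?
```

(3, 6)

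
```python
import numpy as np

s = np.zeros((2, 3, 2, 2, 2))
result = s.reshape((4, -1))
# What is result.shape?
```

(4, 12)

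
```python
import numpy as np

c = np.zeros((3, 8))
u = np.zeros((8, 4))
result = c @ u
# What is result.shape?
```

(3, 4)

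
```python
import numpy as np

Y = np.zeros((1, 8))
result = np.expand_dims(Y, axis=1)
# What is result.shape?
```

(1, 1, 8)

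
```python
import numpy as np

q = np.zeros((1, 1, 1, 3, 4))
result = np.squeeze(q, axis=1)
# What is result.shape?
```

(1, 1, 3, 4)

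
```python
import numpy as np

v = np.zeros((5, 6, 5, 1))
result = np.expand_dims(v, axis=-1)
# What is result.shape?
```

(5, 6, 5, 1, 1)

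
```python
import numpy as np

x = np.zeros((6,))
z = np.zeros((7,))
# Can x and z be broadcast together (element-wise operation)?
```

No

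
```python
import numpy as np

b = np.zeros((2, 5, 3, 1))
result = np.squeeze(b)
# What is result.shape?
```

(2, 5, 3)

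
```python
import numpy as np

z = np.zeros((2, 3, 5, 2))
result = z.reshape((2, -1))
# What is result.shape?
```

(2, 30)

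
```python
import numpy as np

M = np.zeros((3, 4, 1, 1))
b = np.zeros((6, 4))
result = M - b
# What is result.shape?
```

(3, 4, 6, 4)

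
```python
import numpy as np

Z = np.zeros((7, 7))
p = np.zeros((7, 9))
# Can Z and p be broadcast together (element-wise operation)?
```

No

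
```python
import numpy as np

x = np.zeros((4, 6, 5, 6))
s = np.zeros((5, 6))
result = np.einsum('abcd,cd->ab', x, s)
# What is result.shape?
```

(4, 6)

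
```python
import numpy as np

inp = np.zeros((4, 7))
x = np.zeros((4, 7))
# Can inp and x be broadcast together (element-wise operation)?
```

Yes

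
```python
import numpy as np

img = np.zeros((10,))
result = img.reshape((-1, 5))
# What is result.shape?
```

(2, 5)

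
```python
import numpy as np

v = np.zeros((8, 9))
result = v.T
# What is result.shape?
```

(9, 8)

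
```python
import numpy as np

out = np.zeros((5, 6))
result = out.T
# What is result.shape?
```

(6, 5)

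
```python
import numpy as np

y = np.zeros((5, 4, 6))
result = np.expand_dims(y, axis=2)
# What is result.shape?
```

(5, 4, 1, 6)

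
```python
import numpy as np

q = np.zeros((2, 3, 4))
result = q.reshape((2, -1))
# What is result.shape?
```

(2, 12)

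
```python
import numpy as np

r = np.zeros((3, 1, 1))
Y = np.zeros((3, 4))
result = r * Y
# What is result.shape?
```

(3, 3, 4)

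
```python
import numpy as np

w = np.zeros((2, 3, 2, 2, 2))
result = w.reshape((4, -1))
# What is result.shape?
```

(4, 12)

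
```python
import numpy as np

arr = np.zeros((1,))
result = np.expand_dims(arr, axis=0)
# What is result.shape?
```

(1, 1)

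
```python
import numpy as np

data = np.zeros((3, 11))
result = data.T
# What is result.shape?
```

(11, 3)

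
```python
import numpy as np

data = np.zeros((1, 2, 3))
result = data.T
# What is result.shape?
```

(3, 2, 1)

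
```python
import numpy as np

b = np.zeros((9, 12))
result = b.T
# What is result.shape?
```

(12, 9)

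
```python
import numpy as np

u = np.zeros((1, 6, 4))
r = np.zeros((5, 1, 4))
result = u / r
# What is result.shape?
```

(5, 6, 4)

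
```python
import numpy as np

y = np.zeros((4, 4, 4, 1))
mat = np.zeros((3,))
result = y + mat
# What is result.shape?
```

(4, 4, 4, 3)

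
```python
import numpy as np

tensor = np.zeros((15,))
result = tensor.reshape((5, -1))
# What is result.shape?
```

(5, 3)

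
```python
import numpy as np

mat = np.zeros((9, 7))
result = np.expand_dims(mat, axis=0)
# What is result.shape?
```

(1, 9, 7)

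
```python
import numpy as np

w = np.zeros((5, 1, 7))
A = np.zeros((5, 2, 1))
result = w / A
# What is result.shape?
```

(5, 2, 7)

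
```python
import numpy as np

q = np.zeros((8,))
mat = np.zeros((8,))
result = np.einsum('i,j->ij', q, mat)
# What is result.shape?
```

(8, 8)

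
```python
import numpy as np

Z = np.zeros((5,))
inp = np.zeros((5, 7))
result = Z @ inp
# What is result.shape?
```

(7,)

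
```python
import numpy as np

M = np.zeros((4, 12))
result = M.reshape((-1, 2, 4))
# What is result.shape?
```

(6, 2, 4)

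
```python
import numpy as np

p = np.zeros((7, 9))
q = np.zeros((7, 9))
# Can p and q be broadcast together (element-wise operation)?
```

Yes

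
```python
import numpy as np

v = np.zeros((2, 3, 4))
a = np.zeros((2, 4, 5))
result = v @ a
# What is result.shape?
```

(2, 3, 5)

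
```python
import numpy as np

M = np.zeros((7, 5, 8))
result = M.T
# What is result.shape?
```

(8, 5, 7)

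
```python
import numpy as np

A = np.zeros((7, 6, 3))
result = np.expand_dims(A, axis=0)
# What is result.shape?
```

(1, 7, 6, 3)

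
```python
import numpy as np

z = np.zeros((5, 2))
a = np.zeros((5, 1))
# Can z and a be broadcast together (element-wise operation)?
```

Yes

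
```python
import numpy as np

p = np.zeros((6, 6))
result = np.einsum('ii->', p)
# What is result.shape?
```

()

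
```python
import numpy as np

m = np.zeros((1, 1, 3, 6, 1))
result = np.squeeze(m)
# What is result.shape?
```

(3, 6)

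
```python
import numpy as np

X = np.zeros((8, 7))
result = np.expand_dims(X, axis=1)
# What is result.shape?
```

(8, 1, 7)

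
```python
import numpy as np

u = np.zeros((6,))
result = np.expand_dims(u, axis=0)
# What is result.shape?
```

(1, 6)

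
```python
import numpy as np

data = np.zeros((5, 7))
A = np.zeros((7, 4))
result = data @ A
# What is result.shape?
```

(5, 4)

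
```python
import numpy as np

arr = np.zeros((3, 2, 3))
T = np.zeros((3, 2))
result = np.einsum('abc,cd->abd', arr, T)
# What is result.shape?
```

(3, 2, 2)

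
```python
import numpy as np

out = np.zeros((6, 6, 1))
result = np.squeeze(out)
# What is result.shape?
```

(6, 6)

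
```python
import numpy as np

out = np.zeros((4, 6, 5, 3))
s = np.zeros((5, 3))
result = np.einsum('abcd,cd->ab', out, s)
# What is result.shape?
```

(4, 6)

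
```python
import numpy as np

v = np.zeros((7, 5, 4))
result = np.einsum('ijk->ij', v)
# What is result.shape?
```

(7, 5)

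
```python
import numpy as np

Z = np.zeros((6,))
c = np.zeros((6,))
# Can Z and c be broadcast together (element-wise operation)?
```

Yes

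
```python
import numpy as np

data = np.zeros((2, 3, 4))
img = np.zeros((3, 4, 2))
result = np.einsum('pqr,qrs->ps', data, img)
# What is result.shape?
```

(2, 2)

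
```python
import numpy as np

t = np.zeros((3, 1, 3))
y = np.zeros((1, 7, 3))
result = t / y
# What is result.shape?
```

(3, 7, 3)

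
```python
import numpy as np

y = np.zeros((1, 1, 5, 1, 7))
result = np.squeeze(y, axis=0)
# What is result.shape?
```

(1, 5, 1, 7)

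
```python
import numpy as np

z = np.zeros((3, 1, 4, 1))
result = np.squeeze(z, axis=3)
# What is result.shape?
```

(3, 1, 4)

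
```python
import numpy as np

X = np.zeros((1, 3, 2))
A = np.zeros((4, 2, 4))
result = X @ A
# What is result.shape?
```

(4, 3, 4)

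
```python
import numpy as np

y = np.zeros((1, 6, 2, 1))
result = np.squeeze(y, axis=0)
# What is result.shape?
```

(6, 2, 1)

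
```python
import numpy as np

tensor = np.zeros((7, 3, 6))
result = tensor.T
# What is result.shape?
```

(6, 3, 7)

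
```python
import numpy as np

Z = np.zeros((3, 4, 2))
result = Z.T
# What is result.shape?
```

(2, 4, 3)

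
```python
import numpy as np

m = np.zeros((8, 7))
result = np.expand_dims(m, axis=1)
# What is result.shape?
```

(8, 1, 7)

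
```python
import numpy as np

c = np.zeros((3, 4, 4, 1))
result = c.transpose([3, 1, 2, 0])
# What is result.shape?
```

(1, 4, 4, 3)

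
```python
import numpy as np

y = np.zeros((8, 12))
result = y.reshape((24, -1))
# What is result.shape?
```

(24, 4)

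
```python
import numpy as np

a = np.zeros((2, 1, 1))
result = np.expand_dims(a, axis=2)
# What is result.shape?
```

(2, 1, 1, 1)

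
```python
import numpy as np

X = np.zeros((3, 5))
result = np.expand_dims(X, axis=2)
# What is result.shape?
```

(3, 5, 1)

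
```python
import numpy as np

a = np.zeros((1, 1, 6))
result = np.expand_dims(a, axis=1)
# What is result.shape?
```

(1, 1, 1, 6)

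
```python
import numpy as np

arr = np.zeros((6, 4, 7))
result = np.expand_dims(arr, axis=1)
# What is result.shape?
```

(6, 1, 4, 7)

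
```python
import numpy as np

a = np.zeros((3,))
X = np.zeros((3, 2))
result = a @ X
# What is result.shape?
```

(2,)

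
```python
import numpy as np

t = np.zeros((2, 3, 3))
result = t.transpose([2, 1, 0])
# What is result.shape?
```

(3, 3, 2)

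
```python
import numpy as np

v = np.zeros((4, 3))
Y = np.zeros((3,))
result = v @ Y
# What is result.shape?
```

(4,)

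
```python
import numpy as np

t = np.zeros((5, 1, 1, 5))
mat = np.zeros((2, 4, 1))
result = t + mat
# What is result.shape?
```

(5, 2, 4, 5)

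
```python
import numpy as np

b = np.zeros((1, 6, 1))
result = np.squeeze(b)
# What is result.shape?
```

(6,)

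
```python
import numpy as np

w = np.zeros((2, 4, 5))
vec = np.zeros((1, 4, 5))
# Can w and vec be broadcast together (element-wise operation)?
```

Yes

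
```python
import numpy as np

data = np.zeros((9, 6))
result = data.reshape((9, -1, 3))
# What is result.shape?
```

(9, 2, 3)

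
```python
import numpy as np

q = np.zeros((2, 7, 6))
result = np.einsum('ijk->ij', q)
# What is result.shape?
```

(2, 7)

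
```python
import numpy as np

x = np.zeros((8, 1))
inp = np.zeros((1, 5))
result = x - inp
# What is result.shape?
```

(8, 5)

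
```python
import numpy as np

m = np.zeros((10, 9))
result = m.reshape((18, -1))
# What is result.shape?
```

(18, 5)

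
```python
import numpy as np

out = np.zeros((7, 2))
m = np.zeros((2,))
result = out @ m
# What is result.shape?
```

(7,)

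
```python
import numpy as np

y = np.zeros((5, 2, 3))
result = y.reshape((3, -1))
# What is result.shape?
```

(3, 10)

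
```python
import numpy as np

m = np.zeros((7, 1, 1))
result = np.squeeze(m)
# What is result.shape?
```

(7,)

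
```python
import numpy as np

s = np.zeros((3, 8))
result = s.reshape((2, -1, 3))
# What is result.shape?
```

(2, 4, 3)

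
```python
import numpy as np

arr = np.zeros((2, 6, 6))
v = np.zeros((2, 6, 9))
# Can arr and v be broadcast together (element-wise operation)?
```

No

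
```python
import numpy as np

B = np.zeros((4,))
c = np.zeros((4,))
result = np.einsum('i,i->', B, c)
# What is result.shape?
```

()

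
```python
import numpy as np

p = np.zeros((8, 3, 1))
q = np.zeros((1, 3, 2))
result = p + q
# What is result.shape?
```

(8, 3, 2)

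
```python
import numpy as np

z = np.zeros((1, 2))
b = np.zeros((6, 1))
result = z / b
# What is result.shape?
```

(6, 2)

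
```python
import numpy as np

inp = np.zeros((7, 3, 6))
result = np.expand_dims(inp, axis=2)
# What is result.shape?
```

(7, 3, 1, 6)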